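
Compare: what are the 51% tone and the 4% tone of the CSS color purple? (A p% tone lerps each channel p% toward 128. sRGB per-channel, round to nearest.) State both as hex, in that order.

CSS purple is rgb(128, 0, 128).
51% tone:
  R: 128 + 0 = 128 → 128
  G: 0 + 65.28 = 65.28 → 65
  B: 128 + 0.51×(128−128) = 128 + 0 = 128 → 128
  → #804180
4% tone:
  R: 128 + 0.04×(128−128) = 128 + 0 = 128 → 128
  G: 0 + 0.04×(128−0) = 0 + 5.12 = 5.12 → 5
  B: 128 + 0 = 128 → 128
  → #800580

#804180, #800580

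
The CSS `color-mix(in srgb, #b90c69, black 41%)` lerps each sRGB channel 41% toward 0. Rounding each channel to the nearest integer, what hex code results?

#6d073e

#b90c69 is rgb(185, 12, 105).
Lerp each channel 41% toward 0:
  R: 185 + 0.41×(0−185) = 185 − 75.85 = 109.15 → 109
  G: 12 + 0.41×(0−12) = 12 − 4.92 = 7.08 → 7
  B: 105 + 0.41×(0−105) = 105 − 43.05 = 61.95 → 62
rgb(109, 7, 62) = #6d073e.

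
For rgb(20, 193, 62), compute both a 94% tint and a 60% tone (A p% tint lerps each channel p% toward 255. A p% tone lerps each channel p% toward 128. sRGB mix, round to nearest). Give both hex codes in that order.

94% tint:
  R: 20 + 0.94×(255−20) = 20 + 220.9 = 240.9 → 241
  G: 193 + 58.28 = 251.28 → 251
  B: 62 + 181.42 = 243.42 → 243
  → #F1FBF3
60% tone:
  R: 20 + 0.6×(128−20) = 20 + 64.8 = 84.8 → 85
  G: 193 − 39 = 154 → 154
  B: 62 + 0.6×(128−62) = 62 + 39.6 = 101.6 → 102
  → #559A66

#F1FBF3, #559A66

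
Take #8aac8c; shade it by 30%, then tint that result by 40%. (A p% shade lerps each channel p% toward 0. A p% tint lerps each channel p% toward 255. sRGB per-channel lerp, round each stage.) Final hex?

#8aac8c is rgb(138, 172, 140).
A 30% shade moves each channel 30% toward 0:
  R: 138 − 41.4 = 96.6 → 97
  G: 172 + 0.3×(0−172) = 172 − 51.6 = 120.4 → 120
  B: 140 − 42 = 98 → 98
After the shade: rgb(97, 120, 98) = #617862.
Lerp each channel 40% toward 255:
  R: 97 + 63.2 = 160.2 → 160
  G: 120 + 54 = 174 → 174
  B: 98 + 0.4×(255−98) = 98 + 62.8 = 160.8 → 161
rgb(160, 174, 161) = #a0aea1.

#a0aea1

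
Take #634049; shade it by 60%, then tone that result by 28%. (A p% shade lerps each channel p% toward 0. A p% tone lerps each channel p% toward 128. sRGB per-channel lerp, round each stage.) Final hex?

#413739

#634049 is rgb(99, 64, 73).
Per channel, c → c + 0.6(0 − c):
  R: 99 + 0.6×(0−99) = 99 − 59.4 = 39.6 → 40
  G: 64 + 0.6×(0−64) = 64 − 38.4 = 25.6 → 26
  B: 73 − 43.8 = 29.2 → 29
After the shade: rgb(40, 26, 29) = #281a1d.
Per channel, c → c + 0.28(128 − c):
  R: 40 + 0.28×(128−40) = 40 + 24.64 = 64.64 → 65
  G: 26 + 0.28×(128−26) = 26 + 28.56 = 54.56 → 55
  B: 29 + 27.72 = 56.72 → 57
rgb(65, 55, 57) = #413739.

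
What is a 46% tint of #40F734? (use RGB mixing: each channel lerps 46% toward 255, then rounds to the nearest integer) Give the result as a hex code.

#40F734 is rgb(64, 247, 52).
Lerp each channel 46% toward 255:
  R: 64 + 87.86 = 151.86 → 152
  G: 247 + 3.68 = 250.68 → 251
  B: 52 + 0.46×(255−52) = 52 + 93.38 = 145.38 → 145
rgb(152, 251, 145) = #98FB91.

#98FB91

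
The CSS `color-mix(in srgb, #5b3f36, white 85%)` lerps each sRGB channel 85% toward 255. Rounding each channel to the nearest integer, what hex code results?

#5b3f36 is rgb(91, 63, 54).
An 85% tint moves each channel 85% toward 255:
  R: 91 + 0.85×(255−91) = 91 + 139.4 = 230.4 → 230
  G: 63 + 163.2 = 226.2 → 226
  B: 54 + 0.85×(255−54) = 54 + 170.85 = 224.85 → 225
rgb(230, 226, 225) = #e6e2e1.

#e6e2e1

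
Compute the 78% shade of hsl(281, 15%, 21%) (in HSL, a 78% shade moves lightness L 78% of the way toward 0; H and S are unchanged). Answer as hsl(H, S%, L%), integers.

hsl(281, 15%, 5%)

L moves 78% from 21 toward 0: 21 − 16.38 = 4.62 → 5.
H and S are unchanged.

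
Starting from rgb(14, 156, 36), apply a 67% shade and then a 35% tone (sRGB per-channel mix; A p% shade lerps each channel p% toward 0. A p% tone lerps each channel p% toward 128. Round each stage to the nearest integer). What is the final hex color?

#304e35

Lerp each channel 67% toward 0:
  R: 14 + 0.67×(0−14) = 14 − 9.38 = 4.62 → 5
  G: 156 − 104.52 = 51.48 → 51
  B: 36 + 0.67×(0−36) = 36 − 24.12 = 11.88 → 12
After the shade: rgb(5, 51, 12) = #05330c.
Per channel, c → c + 0.35(128 − c):
  R: 5 + 43.05 = 48.05 → 48
  G: 51 + 0.35×(128−51) = 51 + 26.95 = 77.95 → 78
  B: 12 + 0.35×(128−12) = 12 + 40.6 = 52.6 → 53
rgb(48, 78, 53) = #304e35.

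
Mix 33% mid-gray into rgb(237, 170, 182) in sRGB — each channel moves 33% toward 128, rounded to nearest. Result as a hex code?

#C99CA4

Lerp each channel 33% toward 128:
  R: 237 − 35.97 = 201.03 → 201
  G: 170 − 13.86 = 156.14 → 156
  B: 182 − 17.82 = 164.18 → 164
rgb(201, 156, 164) = #C99CA4.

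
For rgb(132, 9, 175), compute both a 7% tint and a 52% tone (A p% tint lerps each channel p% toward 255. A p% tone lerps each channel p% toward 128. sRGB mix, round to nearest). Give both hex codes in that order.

7% tint:
  R: 132 + 0.07×(255−132) = 132 + 8.61 = 140.61 → 141
  G: 9 + 17.22 = 26.22 → 26
  B: 175 + 5.6 = 180.6 → 181
  → #8d1ab5
52% tone:
  R: 132 − 2.08 = 129.92 → 130
  G: 9 + 0.52×(128−9) = 9 + 61.88 = 70.88 → 71
  B: 175 − 24.44 = 150.56 → 151
  → #824797

#8d1ab5, #824797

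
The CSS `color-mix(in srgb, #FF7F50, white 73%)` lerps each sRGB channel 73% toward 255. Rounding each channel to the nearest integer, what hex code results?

#FF7F50 is rgb(255, 127, 80).
A 73% tint moves each channel 73% toward 255:
  R: 255 + 0 = 255 → 255
  G: 127 + 0.73×(255−127) = 127 + 93.44 = 220.44 → 220
  B: 80 + 127.75 = 207.75 → 208
rgb(255, 220, 208) = #FFDCD0.

#FFDCD0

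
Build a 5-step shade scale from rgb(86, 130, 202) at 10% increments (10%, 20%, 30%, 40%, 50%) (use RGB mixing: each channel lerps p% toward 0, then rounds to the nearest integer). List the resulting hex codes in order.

#4D75B6, #4568A2, #3C5B8D, #344E79, #2B4165

10%: (86 − 8.6 = 77.4→77, 130 − 13 = 117→117, 202 − 20.2 = 181.8→182) → #4D75B6
20%: (86 − 17.2 = 68.8→69, 130 − 26 = 104→104, 202 − 40.4 = 161.6→162) → #4568A2
30%: (86 − 25.8 = 60.2→60, 130 − 39 = 91→91, 202 − 60.6 = 141.4→141) → #3C5B8D
40%: (86 − 34.4 = 51.6→52, 130 − 52 = 78→78, 202 − 80.8 = 121.2→121) → #344E79
50%: (86 − 43 = 43→43, 130 − 65 = 65→65, 202 − 101 = 101→101) → #2B4165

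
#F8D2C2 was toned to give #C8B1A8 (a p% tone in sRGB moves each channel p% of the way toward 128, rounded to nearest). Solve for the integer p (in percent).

#F8D2C2 is rgb(248, 210, 194); #C8B1A8 is rgb(200, 177, 168).
On the R channel (widest range): 200 ≈ 248 + (p/100)(128 − 248), so p ≈ 100×(200 − 248)/(128 − 248) = -4800/-120 = 40.00.
p = 40 reproduces all three channels after rounding.

40%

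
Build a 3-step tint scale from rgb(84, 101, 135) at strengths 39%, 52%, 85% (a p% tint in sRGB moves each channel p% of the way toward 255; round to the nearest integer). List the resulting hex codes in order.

39%: (84 + 66.69 = 150.69→151, 101 + 60.06 = 161.06→161, 135 + 46.8 = 181.8→182) → #97A1B6
52%: (84 + 88.92 = 172.92→173, 101 + 80.08 = 181.08→181, 135 + 62.4 = 197.4→197) → #ADB5C5
85%: (84 + 145.35 = 229.35→229, 101 + 130.9 = 231.9→232, 135 + 102 = 237→237) → #E5E8ED

#97A1B6, #ADB5C5, #E5E8ED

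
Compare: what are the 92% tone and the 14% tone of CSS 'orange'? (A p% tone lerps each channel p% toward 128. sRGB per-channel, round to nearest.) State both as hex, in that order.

CSS orange is rgb(255, 165, 0).
92% tone:
  R: 255 + 0.92×(128−255) = 255 − 116.84 = 138.16 → 138
  G: 165 + 0.92×(128−165) = 165 − 34.04 = 130.96 → 131
  B: 0 + 117.76 = 117.76 → 118
  → #8A8376
14% tone:
  R: 255 − 17.78 = 237.22 → 237
  G: 165 + 0.14×(128−165) = 165 − 5.18 = 159.82 → 160
  B: 0 + 17.92 = 17.92 → 18
  → #EDA012

#8A8376, #EDA012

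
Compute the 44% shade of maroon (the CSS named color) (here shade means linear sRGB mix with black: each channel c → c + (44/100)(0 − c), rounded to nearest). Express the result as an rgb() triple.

rgb(72, 0, 0)

CSS maroon is rgb(128, 0, 0).
Lerp each channel 44% toward 0:
  R: 128 − 56.32 = 71.68 → 72
  G: 0 + 0.44×(0−0) = 0 + 0 = 0 → 0
  B: 0 + 0 = 0 → 0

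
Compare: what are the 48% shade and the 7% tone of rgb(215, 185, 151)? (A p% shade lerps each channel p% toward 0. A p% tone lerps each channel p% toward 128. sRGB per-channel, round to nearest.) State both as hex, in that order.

48% shade:
  R: 215 + 0.48×(0−215) = 215 − 103.2 = 111.8 → 112
  G: 185 + 0.48×(0−185) = 185 − 88.8 = 96.2 → 96
  B: 151 − 72.48 = 78.52 → 79
  → #70604F
7% tone:
  R: 215 + 0.07×(128−215) = 215 − 6.09 = 208.91 → 209
  G: 185 + 0.07×(128−185) = 185 − 3.99 = 181.01 → 181
  B: 151 + 0.07×(128−151) = 151 − 1.61 = 149.39 → 149
  → #D1B595

#70604F, #D1B595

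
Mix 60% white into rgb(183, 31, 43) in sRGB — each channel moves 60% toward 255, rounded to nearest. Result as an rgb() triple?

rgb(226, 165, 170)

A 60% tint moves each channel 60% toward 255:
  R: 183 + 43.2 = 226.2 → 226
  G: 31 + 0.6×(255−31) = 31 + 134.4 = 165.4 → 165
  B: 43 + 0.6×(255−43) = 43 + 127.2 = 170.2 → 170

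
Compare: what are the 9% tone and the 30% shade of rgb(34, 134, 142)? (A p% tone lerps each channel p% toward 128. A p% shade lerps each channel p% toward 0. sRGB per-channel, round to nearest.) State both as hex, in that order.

9% tone:
  R: 34 + 0.09×(128−34) = 34 + 8.46 = 42.46 → 42
  G: 134 + 0.09×(128−134) = 134 − 0.54 = 133.46 → 133
  B: 142 + 0.09×(128−142) = 142 − 1.26 = 140.74 → 141
  → #2a858d
30% shade:
  R: 34 + 0.3×(0−34) = 34 − 10.2 = 23.8 → 24
  G: 134 − 40.2 = 93.8 → 94
  B: 142 + 0.3×(0−142) = 142 − 42.6 = 99.4 → 99
  → #185e63

#2a858d, #185e63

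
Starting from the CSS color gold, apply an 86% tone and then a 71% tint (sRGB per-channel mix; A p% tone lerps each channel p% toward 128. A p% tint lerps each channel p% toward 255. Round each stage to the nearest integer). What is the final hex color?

#DFDED5

CSS gold is rgb(255, 215, 0).
An 86% tone moves each channel 86% toward 128:
  R: 255 + 0.86×(128−255) = 255 − 109.22 = 145.78 → 146
  G: 215 − 74.82 = 140.18 → 140
  B: 0 + 0.86×(128−0) = 0 + 110.08 = 110.08 → 110
After the tone: rgb(146, 140, 110) = #928C6E.
Lerp each channel 71% toward 255:
  R: 146 + 0.71×(255−146) = 146 + 77.39 = 223.39 → 223
  G: 140 + 0.71×(255−140) = 140 + 81.65 = 221.65 → 222
  B: 110 + 0.71×(255−110) = 110 + 102.95 = 212.95 → 213
rgb(223, 222, 213) = #DFDED5.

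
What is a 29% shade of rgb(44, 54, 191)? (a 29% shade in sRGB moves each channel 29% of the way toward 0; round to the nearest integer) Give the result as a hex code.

Per channel, c → c + 0.29(0 − c):
  R: 44 − 12.76 = 31.24 → 31
  G: 54 − 15.66 = 38.34 → 38
  B: 191 − 55.39 = 135.61 → 136
rgb(31, 38, 136) = #1f2688.

#1f2688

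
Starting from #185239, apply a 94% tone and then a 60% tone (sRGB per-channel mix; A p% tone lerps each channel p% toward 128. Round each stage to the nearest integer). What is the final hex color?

#7E7F7E

#185239 is rgb(24, 82, 57).
Per channel, c → c + 0.94(128 − c):
  R: 24 + 0.94×(128−24) = 24 + 97.76 = 121.76 → 122
  G: 82 + 0.94×(128−82) = 82 + 43.24 = 125.24 → 125
  B: 57 + 66.74 = 123.74 → 124
After the tone: rgb(122, 125, 124) = #7A7D7C.
A 60% tone moves each channel 60% toward 128:
  R: 122 + 3.6 = 125.6 → 126
  G: 125 + 0.6×(128−125) = 125 + 1.8 = 126.8 → 127
  B: 124 + 0.6×(128−124) = 124 + 2.4 = 126.4 → 126
rgb(126, 127, 126) = #7E7F7E.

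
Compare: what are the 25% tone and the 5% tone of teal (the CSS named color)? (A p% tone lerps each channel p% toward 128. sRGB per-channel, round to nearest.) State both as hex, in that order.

#208080, #068080

CSS teal is rgb(0, 128, 128).
25% tone:
  R: 0 + 32 = 32 → 32
  G: 128 + 0 = 128 → 128
  B: 128 + 0 = 128 → 128
  → #208080
5% tone:
  R: 0 + 0.05×(128−0) = 0 + 6.4 = 6.4 → 6
  G: 128 + 0.05×(128−128) = 128 + 0 = 128 → 128
  B: 128 + 0 = 128 → 128
  → #068080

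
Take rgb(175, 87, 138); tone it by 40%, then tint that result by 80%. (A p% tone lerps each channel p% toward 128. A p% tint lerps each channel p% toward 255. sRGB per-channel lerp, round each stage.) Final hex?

Per channel, c → c + 0.4(128 − c):
  R: 175 − 18.8 = 156.2 → 156
  G: 87 + 0.4×(128−87) = 87 + 16.4 = 103.4 → 103
  B: 138 + 0.4×(128−138) = 138 − 4 = 134 → 134
After the tone: rgb(156, 103, 134) = #9c6786.
An 80% tint moves each channel 80% toward 255:
  R: 156 + 0.8×(255−156) = 156 + 79.2 = 235.2 → 235
  G: 103 + 0.8×(255−103) = 103 + 121.6 = 224.6 → 225
  B: 134 + 96.8 = 230.8 → 231
rgb(235, 225, 231) = #ebe1e7.

#ebe1e7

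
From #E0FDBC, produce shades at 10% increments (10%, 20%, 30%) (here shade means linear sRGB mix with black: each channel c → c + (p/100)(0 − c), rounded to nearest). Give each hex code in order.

#E0FDBC is rgb(224, 253, 188).
10%: (224 − 22.4 = 201.6→202, 253 − 25.3 = 227.7→228, 188 − 18.8 = 169.2→169) → #CAE4A9
20%: (224 − 44.8 = 179.2→179, 253 − 50.6 = 202.4→202, 188 − 37.6 = 150.4→150) → #B3CA96
30%: (224 − 67.2 = 156.8→157, 253 − 75.9 = 177.1→177, 188 − 56.4 = 131.6→132) → #9DB184

#CAE4A9, #B3CA96, #9DB184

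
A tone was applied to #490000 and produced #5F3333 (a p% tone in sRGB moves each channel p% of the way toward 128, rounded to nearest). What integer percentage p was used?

#490000 is rgb(73, 0, 0); #5F3333 is rgb(95, 51, 51).
On the G channel (widest range): 51 ≈ 0 + (p/100)(128 − 0), so p ≈ 100×(51 − 0)/(128 − 0) = 5100/128 = 39.84.
p = 40 reproduces all three channels after rounding.

40%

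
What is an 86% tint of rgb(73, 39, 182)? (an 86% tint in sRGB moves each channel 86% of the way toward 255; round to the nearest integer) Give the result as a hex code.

#E6E1F5

Lerp each channel 86% toward 255:
  R: 73 + 0.86×(255−73) = 73 + 156.52 = 229.52 → 230
  G: 39 + 185.76 = 224.76 → 225
  B: 182 + 62.78 = 244.78 → 245
rgb(230, 225, 245) = #E6E1F5.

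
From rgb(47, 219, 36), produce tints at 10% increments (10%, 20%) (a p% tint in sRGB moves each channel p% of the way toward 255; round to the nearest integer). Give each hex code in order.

10%: (47 + 20.8 = 67.8→68, 219 + 3.6 = 222.6→223, 36 + 21.9 = 57.9→58) → #44DF3A
20%: (47 + 41.6 = 88.6→89, 219 + 7.2 = 226.2→226, 36 + 43.8 = 79.8→80) → #59E250

#44DF3A, #59E250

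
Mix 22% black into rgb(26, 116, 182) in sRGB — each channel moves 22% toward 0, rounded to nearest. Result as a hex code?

#145A8E

A 22% shade moves each channel 22% toward 0:
  R: 26 + 0.22×(0−26) = 26 − 5.72 = 20.28 → 20
  G: 116 − 25.52 = 90.48 → 90
  B: 182 − 40.04 = 141.96 → 142
rgb(20, 90, 142) = #145A8E.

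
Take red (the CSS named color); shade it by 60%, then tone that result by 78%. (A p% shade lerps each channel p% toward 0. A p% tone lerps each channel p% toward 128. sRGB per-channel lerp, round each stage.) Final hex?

CSS red is rgb(255, 0, 0).
Lerp each channel 60% toward 0:
  R: 255 + 0.6×(0−255) = 255 − 153 = 102 → 102
  G: 0 + 0 = 0 → 0
  B: 0 + 0.6×(0−0) = 0 + 0 = 0 → 0
After the shade: rgb(102, 0, 0) = #660000.
Lerp each channel 78% toward 128:
  R: 102 + 0.78×(128−102) = 102 + 20.28 = 122.28 → 122
  G: 0 + 99.84 = 99.84 → 100
  B: 0 + 0.78×(128−0) = 0 + 99.84 = 99.84 → 100
rgb(122, 100, 100) = #7a6464.

#7a6464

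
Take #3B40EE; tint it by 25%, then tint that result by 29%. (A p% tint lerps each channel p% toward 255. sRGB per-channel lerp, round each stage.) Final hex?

#9799F6

#3B40EE is rgb(59, 64, 238).
A 25% tint moves each channel 25% toward 255:
  R: 59 + 0.25×(255−59) = 59 + 49 = 108 → 108
  G: 64 + 47.75 = 111.75 → 112
  B: 238 + 4.25 = 242.25 → 242
After the tint: rgb(108, 112, 242) = #6C70F2.
A 29% tint moves each channel 29% toward 255:
  R: 108 + 0.29×(255−108) = 108 + 42.63 = 150.63 → 151
  G: 112 + 41.47 = 153.47 → 153
  B: 242 + 3.77 = 245.77 → 246
rgb(151, 153, 246) = #9799F6.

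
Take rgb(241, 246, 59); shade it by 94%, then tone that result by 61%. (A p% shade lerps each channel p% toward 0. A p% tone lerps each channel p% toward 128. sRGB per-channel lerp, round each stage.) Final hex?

#545450

Lerp each channel 94% toward 0:
  R: 241 + 0.94×(0−241) = 241 − 226.54 = 14.46 → 14
  G: 246 + 0.94×(0−246) = 246 − 231.24 = 14.76 → 15
  B: 59 − 55.46 = 3.54 → 4
After the shade: rgb(14, 15, 4) = #0E0F04.
A 61% tone moves each channel 61% toward 128:
  R: 14 + 0.61×(128−14) = 14 + 69.54 = 83.54 → 84
  G: 15 + 0.61×(128−15) = 15 + 68.93 = 83.93 → 84
  B: 4 + 0.61×(128−4) = 4 + 75.64 = 79.64 → 80
rgb(84, 84, 80) = #545450.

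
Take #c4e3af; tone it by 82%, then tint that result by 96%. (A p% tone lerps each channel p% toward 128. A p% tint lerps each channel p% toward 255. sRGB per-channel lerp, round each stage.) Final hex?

#fafbfa

#c4e3af is rgb(196, 227, 175).
Lerp each channel 82% toward 128:
  R: 196 + 0.82×(128−196) = 196 − 55.76 = 140.24 → 140
  G: 227 − 81.18 = 145.82 → 146
  B: 175 − 38.54 = 136.46 → 136
After the tone: rgb(140, 146, 136) = #8c9288.
Lerp each channel 96% toward 255:
  R: 140 + 0.96×(255−140) = 140 + 110.4 = 250.4 → 250
  G: 146 + 0.96×(255−146) = 146 + 104.64 = 250.64 → 251
  B: 136 + 114.24 = 250.24 → 250
rgb(250, 251, 250) = #fafbfa.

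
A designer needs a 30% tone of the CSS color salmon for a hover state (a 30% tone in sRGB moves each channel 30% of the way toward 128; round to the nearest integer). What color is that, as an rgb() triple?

rgb(213, 128, 118)

CSS salmon is rgb(250, 128, 114).
Lerp each channel 30% toward 128:
  R: 250 − 36.6 = 213.4 → 213
  G: 128 + 0 = 128 → 128
  B: 114 + 4.2 = 118.2 → 118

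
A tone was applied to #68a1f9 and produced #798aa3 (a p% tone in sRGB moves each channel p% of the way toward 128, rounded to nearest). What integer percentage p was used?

#68a1f9 is rgb(104, 161, 249); #798aa3 is rgb(121, 138, 163).
On the B channel (widest range): 163 ≈ 249 + (p/100)(128 − 249), so p ≈ 100×(163 − 249)/(128 − 249) = -8600/-121 = 71.07.
p = 71 reproduces all three channels after rounding.

71%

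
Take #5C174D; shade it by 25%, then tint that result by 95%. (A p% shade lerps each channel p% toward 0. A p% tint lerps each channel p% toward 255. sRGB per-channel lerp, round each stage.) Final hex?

#F6F3F5

#5C174D is rgb(92, 23, 77).
Lerp each channel 25% toward 0:
  R: 92 + 0.25×(0−92) = 92 − 23 = 69 → 69
  G: 23 + 0.25×(0−23) = 23 − 5.75 = 17.25 → 17
  B: 77 − 19.25 = 57.75 → 58
After the shade: rgb(69, 17, 58) = #45113A.
Per channel, c → c + 0.95(255 − c):
  R: 69 + 176.7 = 245.7 → 246
  G: 17 + 0.95×(255−17) = 17 + 226.1 = 243.1 → 243
  B: 58 + 187.15 = 245.15 → 245
rgb(246, 243, 245) = #F6F3F5.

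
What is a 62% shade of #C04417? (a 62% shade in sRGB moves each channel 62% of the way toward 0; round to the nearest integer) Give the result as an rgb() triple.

#C04417 is rgb(192, 68, 23).
A 62% shade moves each channel 62% toward 0:
  R: 192 + 0.62×(0−192) = 192 − 119.04 = 72.96 → 73
  G: 68 + 0.62×(0−68) = 68 − 42.16 = 25.84 → 26
  B: 23 + 0.62×(0−23) = 23 − 14.26 = 8.74 → 9

rgb(73, 26, 9)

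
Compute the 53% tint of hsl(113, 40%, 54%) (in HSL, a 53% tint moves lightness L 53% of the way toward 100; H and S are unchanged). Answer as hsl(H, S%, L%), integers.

L moves 53% from 54 toward 100: 54 + 24.38 = 78.38 → 78.
H and S are unchanged.

hsl(113, 40%, 78%)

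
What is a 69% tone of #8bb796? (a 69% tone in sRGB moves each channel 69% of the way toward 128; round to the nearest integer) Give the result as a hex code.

#8bb796 is rgb(139, 183, 150).
A 69% tone moves each channel 69% toward 128:
  R: 139 + 0.69×(128−139) = 139 − 7.59 = 131.41 → 131
  G: 183 + 0.69×(128−183) = 183 − 37.95 = 145.05 → 145
  B: 150 + 0.69×(128−150) = 150 − 15.18 = 134.82 → 135
rgb(131, 145, 135) = #839187.

#839187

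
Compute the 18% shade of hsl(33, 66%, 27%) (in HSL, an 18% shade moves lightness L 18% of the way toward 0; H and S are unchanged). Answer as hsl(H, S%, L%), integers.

hsl(33, 66%, 22%)

L moves 18% from 27 toward 0: 27 − 4.86 = 22.14 → 22.
H and S are unchanged.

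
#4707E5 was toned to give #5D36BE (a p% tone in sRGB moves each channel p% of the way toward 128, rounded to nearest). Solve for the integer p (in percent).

#4707E5 is rgb(71, 7, 229); #5D36BE is rgb(93, 54, 190).
On the G channel (widest range): 54 ≈ 7 + (p/100)(128 − 7), so p ≈ 100×(54 − 7)/(128 − 7) = 4700/121 = 38.84.
p = 39 reproduces all three channels after rounding.

39%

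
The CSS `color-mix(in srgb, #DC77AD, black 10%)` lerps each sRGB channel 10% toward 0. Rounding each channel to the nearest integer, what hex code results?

#C66B9C

#DC77AD is rgb(220, 119, 173).
A 10% shade moves each channel 10% toward 0:
  R: 220 + 0.1×(0−220) = 220 − 22 = 198 → 198
  G: 119 + 0.1×(0−119) = 119 − 11.9 = 107.1 → 107
  B: 173 + 0.1×(0−173) = 173 − 17.3 = 155.7 → 156
rgb(198, 107, 156) = #C66B9C.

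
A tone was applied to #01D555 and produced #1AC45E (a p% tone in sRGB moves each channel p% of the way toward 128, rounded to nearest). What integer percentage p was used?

#01D555 is rgb(1, 213, 85); #1AC45E is rgb(26, 196, 94).
On the R channel (widest range): 26 ≈ 1 + (p/100)(128 − 1), so p ≈ 100×(26 − 1)/(128 − 1) = 2500/127 = 19.69.
p = 20 reproduces all three channels after rounding.

20%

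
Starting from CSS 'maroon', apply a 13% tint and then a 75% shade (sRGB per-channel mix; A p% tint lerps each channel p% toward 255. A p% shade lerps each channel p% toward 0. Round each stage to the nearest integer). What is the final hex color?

#240808

CSS maroon is rgb(128, 0, 0).
Per channel, c → c + 0.13(255 − c):
  R: 128 + 16.51 = 144.51 → 145
  G: 0 + 0.13×(255−0) = 0 + 33.15 = 33.15 → 33
  B: 0 + 33.15 = 33.15 → 33
After the tint: rgb(145, 33, 33) = #912121.
Lerp each channel 75% toward 0:
  R: 145 + 0.75×(0−145) = 145 − 108.75 = 36.25 → 36
  G: 33 − 24.75 = 8.25 → 8
  B: 33 + 0.75×(0−33) = 33 − 24.75 = 8.25 → 8
rgb(36, 8, 8) = #240808.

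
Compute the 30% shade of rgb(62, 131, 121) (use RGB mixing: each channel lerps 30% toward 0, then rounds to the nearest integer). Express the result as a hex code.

Per channel, c → c + 0.3(0 − c):
  R: 62 + 0.3×(0−62) = 62 − 18.6 = 43.4 → 43
  G: 131 − 39.3 = 91.7 → 92
  B: 121 − 36.3 = 84.7 → 85
rgb(43, 92, 85) = #2B5C55.

#2B5C55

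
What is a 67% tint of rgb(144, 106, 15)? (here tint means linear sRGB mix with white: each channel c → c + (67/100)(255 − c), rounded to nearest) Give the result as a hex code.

#DACEB0

Per channel, c → c + 0.67(255 − c):
  R: 144 + 0.67×(255−144) = 144 + 74.37 = 218.37 → 218
  G: 106 + 0.67×(255−106) = 106 + 99.83 = 205.83 → 206
  B: 15 + 160.8 = 175.8 → 176
rgb(218, 206, 176) = #DACEB0.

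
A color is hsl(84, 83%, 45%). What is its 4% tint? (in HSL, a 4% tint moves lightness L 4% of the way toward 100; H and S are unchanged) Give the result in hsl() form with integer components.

L moves 4% from 45 toward 100: 45 + 2.2 = 47.2 → 47.
H and S are unchanged.

hsl(84, 83%, 47%)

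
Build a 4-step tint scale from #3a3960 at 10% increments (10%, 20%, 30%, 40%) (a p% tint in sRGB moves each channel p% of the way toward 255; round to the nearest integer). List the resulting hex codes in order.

#4e4d70, #616180, #757490, #8988a0

#3a3960 is rgb(58, 57, 96).
10%: (58 + 19.7 = 77.7→78, 57 + 19.8 = 76.8→77, 96 + 15.9 = 111.9→112) → #4e4d70
20%: (58 + 39.4 = 97.4→97, 57 + 39.6 = 96.6→97, 96 + 31.8 = 127.8→128) → #616180
30%: (58 + 59.1 = 117.1→117, 57 + 59.4 = 116.4→116, 96 + 47.7 = 143.7→144) → #757490
40%: (58 + 78.8 = 136.8→137, 57 + 79.2 = 136.2→136, 96 + 63.6 = 159.6→160) → #8988a0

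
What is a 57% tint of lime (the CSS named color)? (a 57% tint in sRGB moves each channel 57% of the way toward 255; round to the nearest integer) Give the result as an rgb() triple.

CSS lime is rgb(0, 255, 0).
Lerp each channel 57% toward 255:
  R: 0 + 0.57×(255−0) = 0 + 145.35 = 145.35 → 145
  G: 255 + 0.57×(255−255) = 255 + 0 = 255 → 255
  B: 0 + 0.57×(255−0) = 0 + 145.35 = 145.35 → 145

rgb(145, 255, 145)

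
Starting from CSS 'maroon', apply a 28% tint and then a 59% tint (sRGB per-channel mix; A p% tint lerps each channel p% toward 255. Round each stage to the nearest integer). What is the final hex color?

CSS maroon is rgb(128, 0, 0).
Per channel, c → c + 0.28(255 − c):
  R: 128 + 0.28×(255−128) = 128 + 35.56 = 163.56 → 164
  G: 0 + 71.4 = 71.4 → 71
  B: 0 + 0.28×(255−0) = 0 + 71.4 = 71.4 → 71
After the tint: rgb(164, 71, 71) = #a44747.
A 59% tint moves each channel 59% toward 255:
  R: 164 + 53.69 = 217.69 → 218
  G: 71 + 0.59×(255−71) = 71 + 108.56 = 179.56 → 180
  B: 71 + 0.59×(255−71) = 71 + 108.56 = 179.56 → 180
rgb(218, 180, 180) = #dab4b4.

#dab4b4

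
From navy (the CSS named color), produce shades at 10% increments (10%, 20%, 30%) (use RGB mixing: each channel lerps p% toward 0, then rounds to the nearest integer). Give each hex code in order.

CSS navy is rgb(0, 0, 128).
10%: (0→0, 0→0, 128 − 12.8 = 115.2→115) → #000073
20%: (0→0, 0→0, 128 − 25.6 = 102.4→102) → #000066
30%: (0→0, 0→0, 128 − 38.4 = 89.6→90) → #00005a

#000073, #000066, #00005a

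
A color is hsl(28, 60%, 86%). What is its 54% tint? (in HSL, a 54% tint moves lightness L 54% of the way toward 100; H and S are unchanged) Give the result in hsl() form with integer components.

hsl(28, 60%, 94%)

L moves 54% from 86 toward 100: 86 + 7.56 = 93.56 → 94.
H and S are unchanged.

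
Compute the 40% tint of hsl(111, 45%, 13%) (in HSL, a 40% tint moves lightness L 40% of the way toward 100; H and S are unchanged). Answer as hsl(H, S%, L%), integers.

L moves 40% from 13 toward 100: 13 + 34.8 = 47.8 → 48.
H and S are unchanged.

hsl(111, 45%, 48%)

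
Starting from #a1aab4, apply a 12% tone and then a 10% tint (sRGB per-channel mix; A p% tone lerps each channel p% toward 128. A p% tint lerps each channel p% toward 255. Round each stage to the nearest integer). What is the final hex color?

#a1aab4 is rgb(161, 170, 180).
A 12% tone moves each channel 12% toward 128:
  R: 161 − 3.96 = 157.04 → 157
  G: 170 + 0.12×(128−170) = 170 − 5.04 = 164.96 → 165
  B: 180 + 0.12×(128−180) = 180 − 6.24 = 173.76 → 174
After the tone: rgb(157, 165, 174) = #9da5ae.
Per channel, c → c + 0.1(255 − c):
  R: 157 + 0.1×(255−157) = 157 + 9.8 = 166.8 → 167
  G: 165 + 9 = 174 → 174
  B: 174 + 8.1 = 182.1 → 182
rgb(167, 174, 182) = #a7aeb6.

#a7aeb6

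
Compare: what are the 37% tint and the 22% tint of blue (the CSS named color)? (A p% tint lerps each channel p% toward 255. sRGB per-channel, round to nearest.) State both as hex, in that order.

CSS blue is rgb(0, 0, 255).
37% tint:
  R: 0 + 0.37×(255−0) = 0 + 94.35 = 94.35 → 94
  G: 0 + 0.37×(255−0) = 0 + 94.35 = 94.35 → 94
  B: 255 + 0.37×(255−255) = 255 + 0 = 255 → 255
  → #5e5eff
22% tint:
  R: 0 + 56.1 = 56.1 → 56
  G: 0 + 56.1 = 56.1 → 56
  B: 255 + 0 = 255 → 255
  → #3838ff

#5e5eff, #3838ff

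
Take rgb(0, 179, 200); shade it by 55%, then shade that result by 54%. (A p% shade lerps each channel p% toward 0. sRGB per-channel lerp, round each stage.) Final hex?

Per channel, c → c + 0.55(0 − c):
  R: 0 + 0 = 0 → 0
  G: 179 + 0.55×(0−179) = 179 − 98.45 = 80.55 → 81
  B: 200 − 110 = 90 → 90
After the shade: rgb(0, 81, 90) = #00515A.
Lerp each channel 54% toward 0:
  R: 0 + 0 = 0 → 0
  G: 81 − 43.74 = 37.26 → 37
  B: 90 + 0.54×(0−90) = 90 − 48.6 = 41.4 → 41
rgb(0, 37, 41) = #002529.

#002529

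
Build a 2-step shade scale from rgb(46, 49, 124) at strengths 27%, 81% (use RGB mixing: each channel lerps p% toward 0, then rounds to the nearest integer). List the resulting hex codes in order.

27%: (46 − 12.42 = 33.58→34, 49 − 13.23 = 35.77→36, 124 − 33.48 = 90.52→91) → #22245b
81%: (46 − 37.26 = 8.74→9, 49 − 39.69 = 9.31→9, 124 − 100.44 = 23.56→24) → #090918

#22245b, #090918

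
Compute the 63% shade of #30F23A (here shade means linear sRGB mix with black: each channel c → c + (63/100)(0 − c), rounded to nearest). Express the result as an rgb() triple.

rgb(18, 90, 21)

#30F23A is rgb(48, 242, 58).
Per channel, c → c + 0.63(0 − c):
  R: 48 − 30.24 = 17.76 → 18
  G: 242 + 0.63×(0−242) = 242 − 152.46 = 89.54 → 90
  B: 58 + 0.63×(0−58) = 58 − 36.54 = 21.46 → 21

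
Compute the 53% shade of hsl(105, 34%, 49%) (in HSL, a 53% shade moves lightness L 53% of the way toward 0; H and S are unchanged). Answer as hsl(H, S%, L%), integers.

hsl(105, 34%, 23%)

L moves 53% from 49 toward 0: 49 − 25.97 = 23.03 → 23.
H and S are unchanged.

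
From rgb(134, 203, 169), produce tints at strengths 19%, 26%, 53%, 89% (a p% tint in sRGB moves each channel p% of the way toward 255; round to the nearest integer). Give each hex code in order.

#9dd5b9, #a5d9bf, #c6e7d7, #f2f9f6

19%: (134 + 22.99 = 156.99→157, 203 + 9.88 = 212.88→213, 169 + 16.34 = 185.34→185) → #9dd5b9
26%: (134 + 31.46 = 165.46→165, 203 + 13.52 = 216.52→217, 169 + 22.36 = 191.36→191) → #a5d9bf
53%: (134 + 64.13 = 198.13→198, 203 + 27.56 = 230.56→231, 169 + 45.58 = 214.58→215) → #c6e7d7
89%: (134 + 107.69 = 241.69→242, 203 + 46.28 = 249.28→249, 169 + 76.54 = 245.54→246) → #f2f9f6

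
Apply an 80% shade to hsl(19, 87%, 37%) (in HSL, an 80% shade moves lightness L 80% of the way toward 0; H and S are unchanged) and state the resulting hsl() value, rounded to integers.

hsl(19, 87%, 7%)

L moves 80% from 37 toward 0: 37 − 29.6 = 7.4 → 7.
H and S are unchanged.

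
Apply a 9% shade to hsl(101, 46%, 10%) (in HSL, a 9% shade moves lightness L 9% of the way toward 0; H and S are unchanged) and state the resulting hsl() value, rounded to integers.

hsl(101, 46%, 9%)

L moves 9% from 10 toward 0: 10 − 0.9 = 9.1 → 9.
H and S are unchanged.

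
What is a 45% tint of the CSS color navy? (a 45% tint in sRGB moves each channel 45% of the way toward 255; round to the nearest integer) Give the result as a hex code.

CSS navy is rgb(0, 0, 128).
A 45% tint moves each channel 45% toward 255:
  R: 0 + 114.75 = 114.75 → 115
  G: 0 + 0.45×(255−0) = 0 + 114.75 = 114.75 → 115
  B: 128 + 0.45×(255−128) = 128 + 57.15 = 185.15 → 185
rgb(115, 115, 185) = #7373B9.

#7373B9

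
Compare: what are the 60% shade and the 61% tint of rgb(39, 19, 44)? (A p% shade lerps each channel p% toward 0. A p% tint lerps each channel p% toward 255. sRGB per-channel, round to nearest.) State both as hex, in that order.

#100812, #aba3ad

60% shade:
  R: 39 − 23.4 = 15.6 → 16
  G: 19 + 0.6×(0−19) = 19 − 11.4 = 7.6 → 8
  B: 44 − 26.4 = 17.6 → 18
  → #100812
61% tint:
  R: 39 + 131.76 = 170.76 → 171
  G: 19 + 143.96 = 162.96 → 163
  B: 44 + 128.71 = 172.71 → 173
  → #aba3ad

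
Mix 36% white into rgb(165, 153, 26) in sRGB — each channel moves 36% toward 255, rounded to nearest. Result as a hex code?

#C5BE6C

Per channel, c → c + 0.36(255 − c):
  R: 165 + 0.36×(255−165) = 165 + 32.4 = 197.4 → 197
  G: 153 + 0.36×(255−153) = 153 + 36.72 = 189.72 → 190
  B: 26 + 0.36×(255−26) = 26 + 82.44 = 108.44 → 108
rgb(197, 190, 108) = #C5BE6C.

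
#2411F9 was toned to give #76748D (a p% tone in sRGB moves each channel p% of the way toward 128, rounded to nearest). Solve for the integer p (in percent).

#2411F9 is rgb(36, 17, 249); #76748D is rgb(118, 116, 141).
On the B channel (widest range): 141 ≈ 249 + (p/100)(128 − 249), so p ≈ 100×(141 − 249)/(128 − 249) = -10800/-121 = 89.26.
p = 89 reproduces all three channels after rounding.

89%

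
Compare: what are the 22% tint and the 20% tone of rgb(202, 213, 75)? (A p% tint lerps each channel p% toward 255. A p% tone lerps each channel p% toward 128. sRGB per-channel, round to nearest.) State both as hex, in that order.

#D6DE73, #BBC456

22% tint:
  R: 202 + 0.22×(255−202) = 202 + 11.66 = 213.66 → 214
  G: 213 + 9.24 = 222.24 → 222
  B: 75 + 39.6 = 114.6 → 115
  → #D6DE73
20% tone:
  R: 202 + 0.2×(128−202) = 202 − 14.8 = 187.2 → 187
  G: 213 + 0.2×(128−213) = 213 − 17 = 196 → 196
  B: 75 + 0.2×(128−75) = 75 + 10.6 = 85.6 → 86
  → #BBC456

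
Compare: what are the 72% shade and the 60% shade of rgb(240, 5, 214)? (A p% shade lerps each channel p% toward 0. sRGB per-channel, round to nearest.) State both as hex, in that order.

72% shade:
  R: 240 − 172.8 = 67.2 → 67
  G: 5 − 3.6 = 1.4 → 1
  B: 214 − 154.08 = 59.92 → 60
  → #43013C
60% shade:
  R: 240 + 0.6×(0−240) = 240 − 144 = 96 → 96
  G: 5 − 3 = 2 → 2
  B: 214 − 128.4 = 85.6 → 86
  → #600256

#43013C, #600256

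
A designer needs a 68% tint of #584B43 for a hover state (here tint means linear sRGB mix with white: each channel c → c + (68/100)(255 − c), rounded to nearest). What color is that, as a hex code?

#584B43 is rgb(88, 75, 67).
A 68% tint moves each channel 68% toward 255:
  R: 88 + 0.68×(255−88) = 88 + 113.56 = 201.56 → 202
  G: 75 + 0.68×(255−75) = 75 + 122.4 = 197.4 → 197
  B: 67 + 0.68×(255−67) = 67 + 127.84 = 194.84 → 195
rgb(202, 197, 195) = #CAC5C3.

#CAC5C3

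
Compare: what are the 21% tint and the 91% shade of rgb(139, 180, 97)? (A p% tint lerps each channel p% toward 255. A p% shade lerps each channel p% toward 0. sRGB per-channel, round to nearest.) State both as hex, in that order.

21% tint:
  R: 139 + 0.21×(255−139) = 139 + 24.36 = 163.36 → 163
  G: 180 + 0.21×(255−180) = 180 + 15.75 = 195.75 → 196
  B: 97 + 33.18 = 130.18 → 130
  → #A3C482
91% shade:
  R: 139 + 0.91×(0−139) = 139 − 126.49 = 12.51 → 13
  G: 180 + 0.91×(0−180) = 180 − 163.8 = 16.2 → 16
  B: 97 − 88.27 = 8.73 → 9
  → #0D1009

#A3C482, #0D1009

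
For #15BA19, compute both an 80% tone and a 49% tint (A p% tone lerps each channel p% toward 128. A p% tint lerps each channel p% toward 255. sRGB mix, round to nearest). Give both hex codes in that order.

#15BA19 is rgb(21, 186, 25).
80% tone:
  R: 21 + 0.8×(128−21) = 21 + 85.6 = 106.6 → 107
  G: 186 + 0.8×(128−186) = 186 − 46.4 = 139.6 → 140
  B: 25 + 0.8×(128−25) = 25 + 82.4 = 107.4 → 107
  → #6B8C6B
49% tint:
  R: 21 + 0.49×(255−21) = 21 + 114.66 = 135.66 → 136
  G: 186 + 0.49×(255−186) = 186 + 33.81 = 219.81 → 220
  B: 25 + 0.49×(255−25) = 25 + 112.7 = 137.7 → 138
  → #88DC8A

#6B8C6B, #88DC8A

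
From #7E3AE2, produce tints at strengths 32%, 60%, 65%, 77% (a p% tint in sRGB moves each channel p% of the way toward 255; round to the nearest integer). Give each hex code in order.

#7E3AE2 is rgb(126, 58, 226).
32%: (126 + 41.28 = 167.28→167, 58 + 63.04 = 121.04→121, 226 + 9.28 = 235.28→235) → #A779EB
60%: (126 + 77.4 = 203.4→203, 58 + 118.2 = 176.2→176, 226 + 17.4 = 243.4→243) → #CBB0F3
65%: (126 + 83.85 = 209.85→210, 58 + 128.05 = 186.05→186, 226 + 18.85 = 244.85→245) → #D2BAF5
77%: (126 + 99.33 = 225.33→225, 58 + 151.69 = 209.69→210, 226 + 22.33 = 248.33→248) → #E1D2F8

#A779EB, #CBB0F3, #D2BAF5, #E1D2F8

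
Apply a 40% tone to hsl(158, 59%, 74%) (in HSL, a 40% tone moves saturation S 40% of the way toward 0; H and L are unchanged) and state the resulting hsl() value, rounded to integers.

S moves 40% from 59 toward 0: 59 − 23.6 = 35.4 → 35.
H and L are unchanged.

hsl(158, 35%, 74%)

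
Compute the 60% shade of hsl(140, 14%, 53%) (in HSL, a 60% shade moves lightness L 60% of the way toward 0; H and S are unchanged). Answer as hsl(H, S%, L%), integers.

L moves 60% from 53 toward 0: 53 − 31.8 = 21.2 → 21.
H and S are unchanged.

hsl(140, 14%, 21%)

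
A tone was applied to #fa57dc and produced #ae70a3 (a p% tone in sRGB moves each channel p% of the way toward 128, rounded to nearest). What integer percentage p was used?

#fa57dc is rgb(250, 87, 220); #ae70a3 is rgb(174, 112, 163).
On the R channel (widest range): 174 ≈ 250 + (p/100)(128 − 250), so p ≈ 100×(174 − 250)/(128 − 250) = -7600/-122 = 62.30.
p = 62 reproduces all three channels after rounding.

62%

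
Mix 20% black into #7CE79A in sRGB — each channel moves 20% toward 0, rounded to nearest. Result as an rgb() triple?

#7CE79A is rgb(124, 231, 154).
Lerp each channel 20% toward 0:
  R: 124 − 24.8 = 99.2 → 99
  G: 231 + 0.2×(0−231) = 231 − 46.2 = 184.8 → 185
  B: 154 + 0.2×(0−154) = 154 − 30.8 = 123.2 → 123

rgb(99, 185, 123)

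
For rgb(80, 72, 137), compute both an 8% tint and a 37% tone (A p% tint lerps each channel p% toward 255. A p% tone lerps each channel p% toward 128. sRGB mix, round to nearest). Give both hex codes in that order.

8% tint:
  R: 80 + 14 = 94 → 94
  G: 72 + 0.08×(255−72) = 72 + 14.64 = 86.64 → 87
  B: 137 + 9.44 = 146.44 → 146
  → #5E5792
37% tone:
  R: 80 + 17.76 = 97.76 → 98
  G: 72 + 20.72 = 92.72 → 93
  B: 137 + 0.37×(128−137) = 137 − 3.33 = 133.67 → 134
  → #625D86

#5E5792, #625D86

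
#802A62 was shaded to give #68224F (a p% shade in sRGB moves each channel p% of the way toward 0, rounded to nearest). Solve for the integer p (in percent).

19%

#802A62 is rgb(128, 42, 98); #68224F is rgb(104, 34, 79).
On the R channel (widest range): 104 ≈ 128 + (p/100)(0 − 128), so p ≈ 100×(104 − 128)/(0 − 128) = -2400/-128 = 18.75.
p = 19 reproduces all three channels after rounding.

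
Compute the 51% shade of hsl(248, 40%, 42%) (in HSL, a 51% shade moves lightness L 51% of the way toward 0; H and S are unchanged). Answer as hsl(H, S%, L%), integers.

L moves 51% from 42 toward 0: 42 − 21.42 = 20.58 → 21.
H and S are unchanged.

hsl(248, 40%, 21%)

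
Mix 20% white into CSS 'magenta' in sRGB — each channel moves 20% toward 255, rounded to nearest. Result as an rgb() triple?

rgb(255, 51, 255)

CSS magenta is rgb(255, 0, 255).
A 20% tint moves each channel 20% toward 255:
  R: 255 + 0.2×(255−255) = 255 + 0 = 255 → 255
  G: 0 + 0.2×(255−0) = 0 + 51 = 51 → 51
  B: 255 + 0 = 255 → 255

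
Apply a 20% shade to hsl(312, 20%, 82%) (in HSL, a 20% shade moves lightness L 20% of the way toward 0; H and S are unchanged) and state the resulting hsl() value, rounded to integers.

L moves 20% from 82 toward 0: 82 − 16.4 = 65.6 → 66.
H and S are unchanged.

hsl(312, 20%, 66%)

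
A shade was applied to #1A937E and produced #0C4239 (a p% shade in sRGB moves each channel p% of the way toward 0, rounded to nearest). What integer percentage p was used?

55%

#1A937E is rgb(26, 147, 126); #0C4239 is rgb(12, 66, 57).
On the G channel (widest range): 66 ≈ 147 + (p/100)(0 − 147), so p ≈ 100×(66 − 147)/(0 − 147) = -8100/-147 = 55.10.
p = 55 reproduces all three channels after rounding.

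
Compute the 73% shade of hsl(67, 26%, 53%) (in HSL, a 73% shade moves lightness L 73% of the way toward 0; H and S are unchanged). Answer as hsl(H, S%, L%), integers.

hsl(67, 26%, 14%)

L moves 73% from 53 toward 0: 53 − 38.69 = 14.31 → 14.
H and S are unchanged.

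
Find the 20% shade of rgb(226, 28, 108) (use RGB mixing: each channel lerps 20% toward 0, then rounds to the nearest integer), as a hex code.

Lerp each channel 20% toward 0:
  R: 226 + 0.2×(0−226) = 226 − 45.2 = 180.8 → 181
  G: 28 − 5.6 = 22.4 → 22
  B: 108 + 0.2×(0−108) = 108 − 21.6 = 86.4 → 86
rgb(181, 22, 86) = #B51656.

#B51656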